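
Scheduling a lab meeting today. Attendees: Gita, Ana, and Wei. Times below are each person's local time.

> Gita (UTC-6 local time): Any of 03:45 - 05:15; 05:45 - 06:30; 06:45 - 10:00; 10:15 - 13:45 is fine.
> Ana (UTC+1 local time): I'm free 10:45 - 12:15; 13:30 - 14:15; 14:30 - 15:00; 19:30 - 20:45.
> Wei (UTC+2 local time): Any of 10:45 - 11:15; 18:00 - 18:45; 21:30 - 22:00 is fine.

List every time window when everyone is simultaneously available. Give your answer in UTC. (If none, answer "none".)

19:30-19:45

Gita in UTC: 09:45-11:15, 11:45-12:30, 12:45-16:00, 16:15-19:45 (add 6h to convert from UTC-6).
Ana in UTC: 09:45-11:15, 12:30-13:15, 13:30-14:00, 18:30-19:45 (subtract 1h to convert from UTC+1).
Wei in UTC: 08:45-09:15, 16:00-16:45, 19:30-20:00 (subtract 2h to convert from UTC+2).
Gita ∩ Ana: 09:45-11:15, 12:45-13:15, 13:30-14:00, 18:30-19:45.
Gita ∩ Ana ∩ Wei: 19:30-19:45.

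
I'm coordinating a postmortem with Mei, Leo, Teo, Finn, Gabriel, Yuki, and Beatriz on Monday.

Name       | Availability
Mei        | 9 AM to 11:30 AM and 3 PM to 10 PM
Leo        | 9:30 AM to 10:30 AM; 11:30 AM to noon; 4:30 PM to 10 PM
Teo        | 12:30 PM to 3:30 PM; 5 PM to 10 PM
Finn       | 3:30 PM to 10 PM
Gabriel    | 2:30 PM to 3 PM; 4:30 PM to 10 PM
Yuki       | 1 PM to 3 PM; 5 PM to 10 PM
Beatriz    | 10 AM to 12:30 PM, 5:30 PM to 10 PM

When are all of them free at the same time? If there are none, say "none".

Mei ∩ Leo: 09:30-10:30, 16:30-22:00.
Mei ∩ Leo ∩ Teo: 17:00-22:00.
Mei ∩ Leo ∩ Teo ∩ Finn: 17:00-22:00.
Mei ∩ Leo ∩ Teo ∩ Finn ∩ Gabriel: 17:00-22:00.
Mei ∩ Leo ∩ Teo ∩ Finn ∩ Gabriel ∩ Yuki: 17:00-22:00.
Mei ∩ Leo ∩ Teo ∩ Finn ∩ Gabriel ∩ Yuki ∩ Beatriz: 17:30-22:00.

17:30-22:00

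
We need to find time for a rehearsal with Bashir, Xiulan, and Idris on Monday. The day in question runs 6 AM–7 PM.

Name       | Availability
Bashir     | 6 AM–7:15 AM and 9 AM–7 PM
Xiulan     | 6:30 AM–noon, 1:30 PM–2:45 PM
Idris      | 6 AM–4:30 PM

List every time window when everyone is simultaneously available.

06:30-07:15, 09:00-12:00, 13:30-14:45

Bashir ∩ Xiulan: 06:30-07:15, 09:00-12:00, 13:30-14:45.
Bashir ∩ Xiulan ∩ Idris: 06:30-07:15, 09:00-12:00, 13:30-14:45.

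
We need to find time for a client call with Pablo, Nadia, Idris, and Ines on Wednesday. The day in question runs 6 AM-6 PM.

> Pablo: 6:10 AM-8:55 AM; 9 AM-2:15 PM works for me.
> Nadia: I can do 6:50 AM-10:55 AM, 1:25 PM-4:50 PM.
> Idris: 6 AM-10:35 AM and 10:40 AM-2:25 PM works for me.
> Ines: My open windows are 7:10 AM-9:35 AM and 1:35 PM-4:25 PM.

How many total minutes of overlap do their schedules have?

180

Pablo ∩ Nadia: 06:50-08:55, 09:00-10:55, 13:25-14:15.
Pablo ∩ Nadia ∩ Idris: 06:50-08:55, 09:00-10:35, 10:40-10:55, 13:25-14:15.
Pablo ∩ Nadia ∩ Idris ∩ Ines: 07:10-08:55, 09:00-09:35, 13:35-14:15.
Summing the common windows: 105 + 35 + 40 = 180 minutes.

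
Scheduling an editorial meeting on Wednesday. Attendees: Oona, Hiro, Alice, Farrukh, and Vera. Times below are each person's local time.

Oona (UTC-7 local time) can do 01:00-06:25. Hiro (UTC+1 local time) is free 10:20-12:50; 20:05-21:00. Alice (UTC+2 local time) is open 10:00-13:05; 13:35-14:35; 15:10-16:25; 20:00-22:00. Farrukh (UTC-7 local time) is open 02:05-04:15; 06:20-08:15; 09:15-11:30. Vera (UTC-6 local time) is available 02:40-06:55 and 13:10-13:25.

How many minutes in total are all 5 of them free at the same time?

Oona in UTC: 08:00-13:25 (add 7h to convert from UTC-7).
Hiro in UTC: 09:20-11:50, 19:05-20:00 (subtract 1h to convert from UTC+1).
Alice in UTC: 08:00-11:05, 11:35-12:35, 13:10-14:25, 18:00-20:00 (subtract 2h to convert from UTC+2).
Farrukh in UTC: 09:05-11:15, 13:20-15:15, 16:15-18:30 (add 7h to convert from UTC-7).
Vera in UTC: 08:40-12:55, 19:10-19:25 (add 6h to convert from UTC-6).
Oona ∩ Hiro: 09:20-11:50.
Oona ∩ Hiro ∩ Alice: 09:20-11:05, 11:35-11:50.
Oona ∩ Hiro ∩ Alice ∩ Farrukh: 09:20-11:05.
Oona ∩ Hiro ∩ Alice ∩ Farrukh ∩ Vera: 09:20-11:05.
So the common availability across everyone is 09:20-11:05.
That's a single block of 105 minutes.

105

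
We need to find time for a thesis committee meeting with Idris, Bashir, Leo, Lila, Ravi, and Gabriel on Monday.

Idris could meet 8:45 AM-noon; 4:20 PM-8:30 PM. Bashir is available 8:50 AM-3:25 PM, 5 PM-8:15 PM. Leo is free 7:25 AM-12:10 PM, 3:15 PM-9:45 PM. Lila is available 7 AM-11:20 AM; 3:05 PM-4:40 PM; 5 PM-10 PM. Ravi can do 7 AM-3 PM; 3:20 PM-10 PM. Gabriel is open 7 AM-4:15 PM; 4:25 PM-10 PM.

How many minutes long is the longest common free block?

195

Idris ∩ Bashir: 08:50-12:00, 17:00-20:15.
Idris ∩ Bashir ∩ Leo: 08:50-12:00, 17:00-20:15.
Idris ∩ Bashir ∩ Leo ∩ Lila: 08:50-11:20, 17:00-20:15.
Idris ∩ Bashir ∩ Leo ∩ Lila ∩ Ravi: 08:50-11:20, 17:00-20:15.
Idris ∩ Bashir ∩ Leo ∩ Lila ∩ Ravi ∩ Gabriel: 08:50-11:20, 17:00-20:15.
The longest is 17:00-20:15 at 195 minutes.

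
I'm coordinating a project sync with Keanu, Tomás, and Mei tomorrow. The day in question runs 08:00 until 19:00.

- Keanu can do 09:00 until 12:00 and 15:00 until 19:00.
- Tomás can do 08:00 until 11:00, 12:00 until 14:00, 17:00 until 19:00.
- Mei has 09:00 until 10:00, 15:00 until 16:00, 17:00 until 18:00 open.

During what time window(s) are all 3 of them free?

09:00-10:00, 17:00-18:00

Keanu ∩ Tomás: 09:00-11:00, 17:00-19:00.
Keanu ∩ Tomás ∩ Mei: 09:00-10:00, 17:00-18:00.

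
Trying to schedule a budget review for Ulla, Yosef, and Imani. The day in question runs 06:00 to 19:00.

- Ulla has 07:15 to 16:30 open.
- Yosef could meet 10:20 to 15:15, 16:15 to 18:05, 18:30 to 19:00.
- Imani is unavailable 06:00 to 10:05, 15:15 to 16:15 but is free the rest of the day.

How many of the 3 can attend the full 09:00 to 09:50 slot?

Ulla free: 07:15-16:30.
Yosef free: 10:20-15:15, 16:15-18:05, 18:30-19:00.
Imani free: 10:05-15:15, 16:15-19:00 (invert busy blocks within the working day).
Ulla can make the full 09:00-09:50 slot — that's 1.

1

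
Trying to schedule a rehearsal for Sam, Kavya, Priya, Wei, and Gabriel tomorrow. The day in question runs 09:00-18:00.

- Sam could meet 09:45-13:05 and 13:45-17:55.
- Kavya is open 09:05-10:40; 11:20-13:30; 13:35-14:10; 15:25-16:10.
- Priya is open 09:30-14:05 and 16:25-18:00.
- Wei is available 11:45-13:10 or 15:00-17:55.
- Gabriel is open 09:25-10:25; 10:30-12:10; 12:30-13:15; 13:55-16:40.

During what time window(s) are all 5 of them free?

11:45-12:10, 12:30-13:05

Sam ∩ Kavya: 09:45-10:40, 11:20-13:05, 13:45-14:10, 15:25-16:10.
Sam ∩ Kavya ∩ Priya: 09:45-10:40, 11:20-13:05, 13:45-14:05.
Sam ∩ Kavya ∩ Priya ∩ Wei: 11:45-13:05.
Sam ∩ Kavya ∩ Priya ∩ Wei ∩ Gabriel: 11:45-12:10, 12:30-13:05.
So the common availability across everyone is 11:45-12:10, 12:30-13:05.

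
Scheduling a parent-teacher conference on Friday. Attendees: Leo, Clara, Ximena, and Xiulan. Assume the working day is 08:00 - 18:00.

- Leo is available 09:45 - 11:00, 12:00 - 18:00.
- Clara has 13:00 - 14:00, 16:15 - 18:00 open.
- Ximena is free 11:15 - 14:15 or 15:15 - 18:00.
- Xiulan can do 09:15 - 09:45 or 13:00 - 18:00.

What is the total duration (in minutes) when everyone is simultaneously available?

165

Leo ∩ Clara: 13:00-14:00, 16:15-18:00.
Leo ∩ Clara ∩ Ximena: 13:00-14:00, 16:15-18:00.
Leo ∩ Clara ∩ Ximena ∩ Xiulan: 13:00-14:00, 16:15-18:00.
So the common availability across everyone is 13:00-14:00, 16:15-18:00.
Summing the common windows: 60 + 105 = 165 minutes.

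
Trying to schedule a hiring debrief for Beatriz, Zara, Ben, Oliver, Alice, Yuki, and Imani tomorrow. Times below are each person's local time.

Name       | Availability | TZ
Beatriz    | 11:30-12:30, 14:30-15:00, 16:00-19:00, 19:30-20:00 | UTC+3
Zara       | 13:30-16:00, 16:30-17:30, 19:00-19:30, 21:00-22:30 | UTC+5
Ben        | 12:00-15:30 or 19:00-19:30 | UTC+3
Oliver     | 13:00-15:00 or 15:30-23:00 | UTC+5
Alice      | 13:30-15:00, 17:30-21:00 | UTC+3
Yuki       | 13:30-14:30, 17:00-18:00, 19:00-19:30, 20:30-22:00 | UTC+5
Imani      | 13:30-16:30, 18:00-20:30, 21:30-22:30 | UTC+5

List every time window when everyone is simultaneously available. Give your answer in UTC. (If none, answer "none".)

none

Beatriz in UTC: 08:30-09:30, 11:30-12:00, 13:00-16:00, 16:30-17:00 (subtract 3h to convert from UTC+3).
Zara in UTC: 08:30-11:00, 11:30-12:30, 14:00-14:30, 16:00-17:30 (subtract 5h to convert from UTC+5).
Ben in UTC: 09:00-12:30, 16:00-16:30 (subtract 3h to convert from UTC+3).
Oliver in UTC: 08:00-10:00, 10:30-18:00 (subtract 5h to convert from UTC+5).
Alice in UTC: 10:30-12:00, 14:30-18:00 (subtract 3h to convert from UTC+3).
Yuki in UTC: 08:30-09:30, 12:00-13:00, 14:00-14:30, 15:30-17:00 (subtract 5h to convert from UTC+5).
Imani in UTC: 08:30-11:30, 13:00-15:30, 16:30-17:30 (subtract 5h to convert from UTC+5).
Beatriz ∩ Zara: 08:30-09:30, 11:30-12:00, 14:00-14:30, 16:30-17:00.
Beatriz ∩ Zara ∩ Ben: 09:00-09:30, 11:30-12:00.
Beatriz ∩ Zara ∩ Ben ∩ Oliver: 09:00-09:30, 11:30-12:00.
Beatriz ∩ Zara ∩ Ben ∩ Oliver ∩ Alice: 11:30-12:00.
Beatriz ∩ Zara ∩ Ben ∩ Oliver ∩ Alice ∩ Yuki: ∅.
Beatriz ∩ Zara ∩ Ben ∩ Oliver ∩ Alice ∩ Yuki ∩ Imani: ∅.
There is no time when everyone is free.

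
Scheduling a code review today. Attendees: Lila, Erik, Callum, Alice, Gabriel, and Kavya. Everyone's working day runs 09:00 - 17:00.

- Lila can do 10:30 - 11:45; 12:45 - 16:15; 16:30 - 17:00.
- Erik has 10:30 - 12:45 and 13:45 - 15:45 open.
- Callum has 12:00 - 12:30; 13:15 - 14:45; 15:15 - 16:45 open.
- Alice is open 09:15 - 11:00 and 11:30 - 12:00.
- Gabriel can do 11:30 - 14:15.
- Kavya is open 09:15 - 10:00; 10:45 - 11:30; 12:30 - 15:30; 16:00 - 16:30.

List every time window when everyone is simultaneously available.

none

Lila ∩ Erik: 10:30-11:45, 13:45-15:45.
Lila ∩ Erik ∩ Callum: 13:45-14:45, 15:15-15:45.
Lila ∩ Erik ∩ Callum ∩ Alice: ∅.
Lila ∩ Erik ∩ Callum ∩ Alice ∩ Gabriel: ∅.
Lila ∩ Erik ∩ Callum ∩ Alice ∩ Gabriel ∩ Kavya: ∅.
There is no time when everyone is free.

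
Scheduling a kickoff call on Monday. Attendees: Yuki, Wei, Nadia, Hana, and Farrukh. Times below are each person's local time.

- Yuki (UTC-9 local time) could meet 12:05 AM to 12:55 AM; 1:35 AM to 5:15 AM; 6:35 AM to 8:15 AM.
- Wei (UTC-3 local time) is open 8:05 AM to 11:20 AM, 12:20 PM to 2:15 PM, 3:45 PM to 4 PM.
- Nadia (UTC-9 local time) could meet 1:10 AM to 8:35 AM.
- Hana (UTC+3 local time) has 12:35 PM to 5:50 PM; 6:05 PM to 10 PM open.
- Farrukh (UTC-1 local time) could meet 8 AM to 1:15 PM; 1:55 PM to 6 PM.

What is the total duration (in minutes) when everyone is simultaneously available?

290

Yuki in UTC: 09:05-09:55, 10:35-14:15, 15:35-17:15 (add 9h to convert from UTC-9).
Wei in UTC: 11:05-14:20, 15:20-17:15, 18:45-19:00 (add 3h to convert from UTC-3).
Nadia in UTC: 10:10-17:35 (add 9h to convert from UTC-9).
Hana in UTC: 09:35-14:50, 15:05-19:00 (subtract 3h to convert from UTC+3).
Farrukh in UTC: 09:00-14:15, 14:55-19:00 (add 1h to convert from UTC-1).
Yuki ∩ Wei: 11:05-14:15, 15:35-17:15.
Yuki ∩ Wei ∩ Nadia: 11:05-14:15, 15:35-17:15.
Yuki ∩ Wei ∩ Nadia ∩ Hana: 11:05-14:15, 15:35-17:15.
Yuki ∩ Wei ∩ Nadia ∩ Hana ∩ Farrukh: 11:05-14:15, 15:35-17:15.
Summing the common windows: 190 + 100 = 290 minutes.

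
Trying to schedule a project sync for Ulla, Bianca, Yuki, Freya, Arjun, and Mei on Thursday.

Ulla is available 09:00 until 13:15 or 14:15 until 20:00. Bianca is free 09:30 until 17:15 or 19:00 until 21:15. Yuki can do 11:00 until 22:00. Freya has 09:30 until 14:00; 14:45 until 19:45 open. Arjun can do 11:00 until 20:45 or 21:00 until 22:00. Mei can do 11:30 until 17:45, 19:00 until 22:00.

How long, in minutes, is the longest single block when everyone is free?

Ulla ∩ Bianca: 09:30-13:15, 14:15-17:15, 19:00-20:00.
Ulla ∩ Bianca ∩ Yuki: 11:00-13:15, 14:15-17:15, 19:00-20:00.
Ulla ∩ Bianca ∩ Yuki ∩ Freya: 11:00-13:15, 14:45-17:15, 19:00-19:45.
Ulla ∩ Bianca ∩ Yuki ∩ Freya ∩ Arjun: 11:00-13:15, 14:45-17:15, 19:00-19:45.
Ulla ∩ Bianca ∩ Yuki ∩ Freya ∩ Arjun ∩ Mei: 11:30-13:15, 14:45-17:15, 19:00-19:45.
The longest is 14:45-17:15 at 150 minutes.

150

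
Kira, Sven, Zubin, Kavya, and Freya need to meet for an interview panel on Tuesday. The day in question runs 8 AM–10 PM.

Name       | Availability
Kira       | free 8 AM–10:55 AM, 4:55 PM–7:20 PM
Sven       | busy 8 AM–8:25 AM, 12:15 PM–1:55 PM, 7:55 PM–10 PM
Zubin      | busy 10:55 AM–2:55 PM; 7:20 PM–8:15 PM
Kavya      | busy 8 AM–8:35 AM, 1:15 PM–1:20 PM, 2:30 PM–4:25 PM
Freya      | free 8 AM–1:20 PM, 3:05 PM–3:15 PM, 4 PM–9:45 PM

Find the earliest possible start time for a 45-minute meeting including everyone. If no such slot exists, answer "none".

Kira free: 08:00-10:55, 16:55-19:20.
Sven free: 08:25-12:15, 13:55-19:55 (invert busy blocks within the working day).
Zubin free: 08:00-10:55, 14:55-19:20, 20:15-22:00 (invert busy blocks within the working day).
Kavya free: 08:35-13:15, 13:20-14:30, 16:25-22:00 (invert busy blocks within the working day).
Freya free: 08:00-13:20, 15:05-15:15, 16:00-21:45.
Kira ∩ Sven: 08:25-10:55, 16:55-19:20.
Kira ∩ Sven ∩ Zubin: 08:25-10:55, 16:55-19:20.
Kira ∩ Sven ∩ Zubin ∩ Kavya: 08:35-10:55, 16:55-19:20.
Kira ∩ Sven ∩ Zubin ∩ Kavya ∩ Freya: 08:35-10:55, 16:55-19:20.
The first common window of at least 45 minutes is 08:35-10:55, so the earliest start is 08:35.

08:35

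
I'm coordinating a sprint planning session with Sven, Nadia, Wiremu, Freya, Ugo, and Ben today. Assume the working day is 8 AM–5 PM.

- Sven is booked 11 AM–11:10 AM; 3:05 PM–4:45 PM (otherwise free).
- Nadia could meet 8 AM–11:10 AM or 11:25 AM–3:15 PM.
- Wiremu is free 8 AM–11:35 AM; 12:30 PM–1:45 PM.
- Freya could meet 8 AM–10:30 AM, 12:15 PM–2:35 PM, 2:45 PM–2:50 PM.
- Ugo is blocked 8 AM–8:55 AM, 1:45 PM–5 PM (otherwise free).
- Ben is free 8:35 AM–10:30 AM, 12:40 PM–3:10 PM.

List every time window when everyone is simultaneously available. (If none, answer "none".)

08:55-10:30, 12:40-13:45

Sven free: 08:00-11:00, 11:10-15:05, 16:45-17:00 (invert busy blocks within the working day).
Nadia free: 08:00-11:10, 11:25-15:15.
Wiremu free: 08:00-11:35, 12:30-13:45.
Freya free: 08:00-10:30, 12:15-14:35, 14:45-14:50.
Ugo free: 08:55-13:45 (invert busy blocks within the working day).
Ben free: 08:35-10:30, 12:40-15:10.
Sven ∩ Nadia: 08:00-11:00, 11:25-15:05.
Sven ∩ Nadia ∩ Wiremu: 08:00-11:00, 11:25-11:35, 12:30-13:45.
Sven ∩ Nadia ∩ Wiremu ∩ Freya: 08:00-10:30, 12:30-13:45.
Sven ∩ Nadia ∩ Wiremu ∩ Freya ∩ Ugo: 08:55-10:30, 12:30-13:45.
Sven ∩ Nadia ∩ Wiremu ∩ Freya ∩ Ugo ∩ Ben: 08:55-10:30, 12:40-13:45.
So the common availability across everyone is 08:55-10:30, 12:40-13:45.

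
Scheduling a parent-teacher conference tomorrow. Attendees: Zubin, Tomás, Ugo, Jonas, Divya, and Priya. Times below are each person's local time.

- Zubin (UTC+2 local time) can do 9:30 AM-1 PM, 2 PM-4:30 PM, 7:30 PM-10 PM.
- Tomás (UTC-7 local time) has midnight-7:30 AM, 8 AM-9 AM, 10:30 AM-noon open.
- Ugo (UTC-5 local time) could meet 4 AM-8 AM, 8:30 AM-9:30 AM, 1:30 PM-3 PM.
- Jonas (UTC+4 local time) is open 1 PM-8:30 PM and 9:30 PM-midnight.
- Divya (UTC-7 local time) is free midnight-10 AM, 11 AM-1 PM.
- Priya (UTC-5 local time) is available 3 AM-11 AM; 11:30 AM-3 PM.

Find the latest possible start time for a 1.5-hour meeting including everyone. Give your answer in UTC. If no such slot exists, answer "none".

09:30

Zubin in UTC: 07:30-11:00, 12:00-14:30, 17:30-20:00 (subtract 2h to convert from UTC+2).
Tomás in UTC: 07:00-14:30, 15:00-16:00, 17:30-19:00 (add 7h to convert from UTC-7).
Ugo in UTC: 09:00-13:00, 13:30-14:30, 18:30-20:00 (add 5h to convert from UTC-5).
Jonas in UTC: 09:00-16:30, 17:30-20:00 (subtract 4h to convert from UTC+4).
Divya in UTC: 07:00-17:00, 18:00-20:00 (add 7h to convert from UTC-7).
Priya in UTC: 08:00-16:00, 16:30-20:00 (add 5h to convert from UTC-5).
Zubin ∩ Tomás: 07:30-11:00, 12:00-14:30, 17:30-19:00.
Zubin ∩ Tomás ∩ Ugo: 09:00-11:00, 12:00-13:00, 13:30-14:30, 18:30-19:00.
Zubin ∩ Tomás ∩ Ugo ∩ Jonas: 09:00-11:00, 12:00-13:00, 13:30-14:30, 18:30-19:00.
Zubin ∩ Tomás ∩ Ugo ∩ Jonas ∩ Divya: 09:00-11:00, 12:00-13:00, 13:30-14:30, 18:30-19:00.
Zubin ∩ Tomás ∩ Ugo ∩ Jonas ∩ Divya ∩ Priya: 09:00-11:00, 12:00-13:00, 13:30-14:30, 18:30-19:00.
The last common window of at least 90 minutes is 09:00-11:00; a 90-minute meeting can start as late as 09:30 and still end by 11:00.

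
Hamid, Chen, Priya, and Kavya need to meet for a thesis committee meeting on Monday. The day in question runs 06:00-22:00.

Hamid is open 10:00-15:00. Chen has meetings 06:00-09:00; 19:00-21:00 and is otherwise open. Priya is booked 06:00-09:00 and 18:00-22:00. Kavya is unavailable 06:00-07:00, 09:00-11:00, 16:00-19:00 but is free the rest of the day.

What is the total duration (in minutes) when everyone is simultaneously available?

240

Hamid free: 10:00-15:00.
Chen free: 09:00-19:00, 21:00-22:00 (invert busy blocks within the working day).
Priya free: 09:00-18:00 (invert busy blocks within the working day).
Kavya free: 07:00-09:00, 11:00-16:00, 19:00-22:00 (invert busy blocks within the working day).
Hamid ∩ Chen: 10:00-15:00.
Hamid ∩ Chen ∩ Priya: 10:00-15:00.
Hamid ∩ Chen ∩ Priya ∩ Kavya: 11:00-15:00.
That's a single block of 240 minutes.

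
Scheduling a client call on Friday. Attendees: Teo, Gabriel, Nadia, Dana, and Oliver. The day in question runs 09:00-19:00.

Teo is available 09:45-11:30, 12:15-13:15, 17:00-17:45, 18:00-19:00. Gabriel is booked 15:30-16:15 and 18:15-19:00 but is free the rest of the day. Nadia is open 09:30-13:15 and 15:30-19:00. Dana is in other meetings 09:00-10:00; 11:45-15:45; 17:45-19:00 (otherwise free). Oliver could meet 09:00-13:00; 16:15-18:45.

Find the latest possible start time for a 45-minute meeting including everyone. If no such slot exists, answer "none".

17:00

Teo free: 09:45-11:30, 12:15-13:15, 17:00-17:45, 18:00-19:00.
Gabriel free: 09:00-15:30, 16:15-18:15 (invert busy blocks within the working day).
Nadia free: 09:30-13:15, 15:30-19:00.
Dana free: 10:00-11:45, 15:45-17:45 (invert busy blocks within the working day).
Oliver free: 09:00-13:00, 16:15-18:45.
Teo ∩ Gabriel: 09:45-11:30, 12:15-13:15, 17:00-17:45, 18:00-18:15.
Teo ∩ Gabriel ∩ Nadia: 09:45-11:30, 12:15-13:15, 17:00-17:45, 18:00-18:15.
Teo ∩ Gabriel ∩ Nadia ∩ Dana: 10:00-11:30, 17:00-17:45.
Teo ∩ Gabriel ∩ Nadia ∩ Dana ∩ Oliver: 10:00-11:30, 17:00-17:45.
The last common window of at least 45 minutes is 17:00-17:45; a 45-minute meeting can start as late as 17:00 and still end by 17:45.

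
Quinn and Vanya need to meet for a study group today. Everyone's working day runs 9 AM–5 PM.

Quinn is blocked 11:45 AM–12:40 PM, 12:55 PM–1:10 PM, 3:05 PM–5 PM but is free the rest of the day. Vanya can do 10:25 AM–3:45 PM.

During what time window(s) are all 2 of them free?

Quinn free: 09:00-11:45, 12:40-12:55, 13:10-15:05 (invert busy blocks within the working day).
Vanya free: 10:25-15:45.
Quinn ∩ Vanya: 10:25-11:45, 12:40-12:55, 13:10-15:05.
So the common availability across everyone is 10:25-11:45, 12:40-12:55, 13:10-15:05.

10:25-11:45, 12:40-12:55, 13:10-15:05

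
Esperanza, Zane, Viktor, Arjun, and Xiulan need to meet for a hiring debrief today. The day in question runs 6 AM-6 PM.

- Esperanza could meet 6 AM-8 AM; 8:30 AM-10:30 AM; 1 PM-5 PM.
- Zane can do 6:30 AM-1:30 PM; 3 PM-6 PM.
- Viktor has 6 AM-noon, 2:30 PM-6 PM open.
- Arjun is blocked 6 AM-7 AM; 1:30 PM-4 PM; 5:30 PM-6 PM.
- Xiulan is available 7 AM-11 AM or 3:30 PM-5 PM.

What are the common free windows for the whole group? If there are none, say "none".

Esperanza free: 06:00-08:00, 08:30-10:30, 13:00-17:00.
Zane free: 06:30-13:30, 15:00-18:00.
Viktor free: 06:00-12:00, 14:30-18:00.
Arjun free: 07:00-13:30, 16:00-17:30 (invert busy blocks within the working day).
Xiulan free: 07:00-11:00, 15:30-17:00.
Esperanza ∩ Zane: 06:30-08:00, 08:30-10:30, 13:00-13:30, 15:00-17:00.
Esperanza ∩ Zane ∩ Viktor: 06:30-08:00, 08:30-10:30, 15:00-17:00.
Esperanza ∩ Zane ∩ Viktor ∩ Arjun: 07:00-08:00, 08:30-10:30, 16:00-17:00.
Esperanza ∩ Zane ∩ Viktor ∩ Arjun ∩ Xiulan: 07:00-08:00, 08:30-10:30, 16:00-17:00.
Those are the intersection windows.

07:00-08:00, 08:30-10:30, 16:00-17:00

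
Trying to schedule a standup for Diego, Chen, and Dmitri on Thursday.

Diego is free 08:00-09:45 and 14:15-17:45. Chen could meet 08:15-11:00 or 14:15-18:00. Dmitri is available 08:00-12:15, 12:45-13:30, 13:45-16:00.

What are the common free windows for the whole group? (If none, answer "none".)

Diego ∩ Chen: 08:15-09:45, 14:15-17:45.
Diego ∩ Chen ∩ Dmitri: 08:15-09:45, 14:15-16:00.
Those are the intersection windows.

08:15-09:45, 14:15-16:00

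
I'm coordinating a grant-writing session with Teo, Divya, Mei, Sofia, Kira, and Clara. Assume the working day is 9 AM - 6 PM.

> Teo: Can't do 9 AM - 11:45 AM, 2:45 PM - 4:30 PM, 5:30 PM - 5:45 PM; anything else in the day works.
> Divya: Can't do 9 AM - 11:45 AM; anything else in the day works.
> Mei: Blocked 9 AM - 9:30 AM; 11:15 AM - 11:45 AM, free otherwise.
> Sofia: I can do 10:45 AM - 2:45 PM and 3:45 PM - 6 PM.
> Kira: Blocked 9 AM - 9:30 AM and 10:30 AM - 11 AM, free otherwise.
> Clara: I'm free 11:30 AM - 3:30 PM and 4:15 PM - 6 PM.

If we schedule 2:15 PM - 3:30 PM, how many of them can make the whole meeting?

4

Teo free: 11:45-14:45, 16:30-17:30, 17:45-18:00 (invert busy blocks within the working day).
Divya free: 11:45-18:00 (invert busy blocks within the working day).
Mei free: 09:30-11:15, 11:45-18:00 (invert busy blocks within the working day).
Sofia free: 10:45-14:45, 15:45-18:00.
Kira free: 09:30-10:30, 11:00-18:00 (invert busy blocks within the working day).
Clara free: 11:30-15:30, 16:15-18:00.
Divya, Mei, Kira, and Clara can make the full 14:15-15:30 slot — that's 4.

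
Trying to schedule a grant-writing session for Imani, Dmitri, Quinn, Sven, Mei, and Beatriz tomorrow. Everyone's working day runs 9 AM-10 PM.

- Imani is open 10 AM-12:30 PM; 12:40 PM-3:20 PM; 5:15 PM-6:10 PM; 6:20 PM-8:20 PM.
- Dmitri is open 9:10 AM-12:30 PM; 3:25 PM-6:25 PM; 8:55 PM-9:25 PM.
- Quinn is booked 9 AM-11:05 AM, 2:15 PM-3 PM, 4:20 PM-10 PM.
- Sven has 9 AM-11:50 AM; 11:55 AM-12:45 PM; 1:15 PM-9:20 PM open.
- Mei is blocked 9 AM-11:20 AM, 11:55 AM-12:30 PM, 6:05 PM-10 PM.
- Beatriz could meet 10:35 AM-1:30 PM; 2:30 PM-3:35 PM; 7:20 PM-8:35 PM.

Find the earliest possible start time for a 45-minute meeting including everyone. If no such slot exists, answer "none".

Imani free: 10:00-12:30, 12:40-15:20, 17:15-18:10, 18:20-20:20.
Dmitri free: 09:10-12:30, 15:25-18:25, 20:55-21:25.
Quinn free: 11:05-14:15, 15:00-16:20 (invert busy blocks within the working day).
Sven free: 09:00-11:50, 11:55-12:45, 13:15-21:20.
Mei free: 11:20-11:55, 12:30-18:05 (invert busy blocks within the working day).
Beatriz free: 10:35-13:30, 14:30-15:35, 19:20-20:35.
Imani ∩ Dmitri: 10:00-12:30, 17:15-18:10, 18:20-18:25.
Imani ∩ Dmitri ∩ Quinn: 11:05-12:30.
Imani ∩ Dmitri ∩ Quinn ∩ Sven: 11:05-11:50, 11:55-12:30.
Imani ∩ Dmitri ∩ Quinn ∩ Sven ∩ Mei: 11:20-11:50.
Imani ∩ Dmitri ∩ Quinn ∩ Sven ∩ Mei ∩ Beatriz: 11:20-11:50.
Those are the intersection windows.
No common window is at least 45 minutes long.

none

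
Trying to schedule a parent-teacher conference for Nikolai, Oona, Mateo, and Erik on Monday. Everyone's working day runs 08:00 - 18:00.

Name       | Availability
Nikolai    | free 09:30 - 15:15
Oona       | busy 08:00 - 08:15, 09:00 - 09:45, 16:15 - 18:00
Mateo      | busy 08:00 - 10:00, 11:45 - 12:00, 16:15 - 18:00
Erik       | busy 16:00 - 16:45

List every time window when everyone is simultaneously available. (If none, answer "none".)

Nikolai free: 09:30-15:15.
Oona free: 08:15-09:00, 09:45-16:15 (invert busy blocks within the working day).
Mateo free: 10:00-11:45, 12:00-16:15 (invert busy blocks within the working day).
Erik free: 08:00-16:00, 16:45-18:00 (invert busy blocks within the working day).
Nikolai ∩ Oona: 09:45-15:15.
Nikolai ∩ Oona ∩ Mateo: 10:00-11:45, 12:00-15:15.
Nikolai ∩ Oona ∩ Mateo ∩ Erik: 10:00-11:45, 12:00-15:15.

10:00-11:45, 12:00-15:15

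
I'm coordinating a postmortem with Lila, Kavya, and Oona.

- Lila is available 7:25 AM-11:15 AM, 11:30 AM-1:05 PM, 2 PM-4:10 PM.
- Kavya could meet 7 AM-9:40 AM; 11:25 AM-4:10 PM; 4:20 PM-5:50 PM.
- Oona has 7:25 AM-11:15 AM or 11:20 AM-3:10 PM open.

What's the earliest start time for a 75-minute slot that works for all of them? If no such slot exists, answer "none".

07:25

Lila ∩ Kavya: 07:25-09:40, 11:30-13:05, 14:00-16:10.
Lila ∩ Kavya ∩ Oona: 07:25-09:40, 11:30-13:05, 14:00-15:10.
The first common window of at least 75 minutes is 07:25-09:40, so the earliest start is 07:25.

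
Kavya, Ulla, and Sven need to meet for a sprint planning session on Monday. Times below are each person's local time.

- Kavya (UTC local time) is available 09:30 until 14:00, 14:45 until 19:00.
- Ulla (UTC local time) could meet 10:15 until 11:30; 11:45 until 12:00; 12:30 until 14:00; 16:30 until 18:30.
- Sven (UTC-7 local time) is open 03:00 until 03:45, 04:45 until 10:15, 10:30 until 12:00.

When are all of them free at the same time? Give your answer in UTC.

10:15-10:45, 11:45-12:00, 12:30-14:00, 16:30-17:15, 17:30-18:30

Kavya in UTC: 09:30-14:00, 14:45-19:00.
Ulla in UTC: 10:15-11:30, 11:45-12:00, 12:30-14:00, 16:30-18:30.
Sven in UTC: 10:00-10:45, 11:45-17:15, 17:30-19:00 (add 7h to convert from UTC-7).
Kavya ∩ Ulla: 10:15-11:30, 11:45-12:00, 12:30-14:00, 16:30-18:30.
Kavya ∩ Ulla ∩ Sven: 10:15-10:45, 11:45-12:00, 12:30-14:00, 16:30-17:15, 17:30-18:30.
So the common availability across everyone is 10:15-10:45, 11:45-12:00, 12:30-14:00, 16:30-17:15, 17:30-18:30.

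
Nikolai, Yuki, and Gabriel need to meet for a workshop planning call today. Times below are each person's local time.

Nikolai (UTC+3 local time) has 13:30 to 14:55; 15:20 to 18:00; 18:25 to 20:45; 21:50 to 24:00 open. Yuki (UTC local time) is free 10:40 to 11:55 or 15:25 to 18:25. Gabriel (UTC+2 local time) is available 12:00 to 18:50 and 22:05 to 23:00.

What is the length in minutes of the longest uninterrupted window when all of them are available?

85

Nikolai in UTC: 10:30-11:55, 12:20-15:00, 15:25-17:45, 18:50-21:00 (subtract 3h to convert from UTC+3).
Yuki in UTC: 10:40-11:55, 15:25-18:25.
Gabriel in UTC: 10:00-16:50, 20:05-21:00 (subtract 2h to convert from UTC+2).
Nikolai ∩ Yuki: 10:40-11:55, 15:25-17:45.
Nikolai ∩ Yuki ∩ Gabriel: 10:40-11:55, 15:25-16:50.
The longest is 15:25-16:50 at 85 minutes.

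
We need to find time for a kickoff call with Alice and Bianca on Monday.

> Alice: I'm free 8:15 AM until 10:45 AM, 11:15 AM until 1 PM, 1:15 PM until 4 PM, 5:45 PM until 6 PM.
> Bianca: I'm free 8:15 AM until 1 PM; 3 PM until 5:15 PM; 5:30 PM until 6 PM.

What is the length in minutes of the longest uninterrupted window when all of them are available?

Alice ∩ Bianca: 08:15-10:45, 11:15-13:00, 15:00-16:00, 17:45-18:00.
So the common availability across everyone is 08:15-10:45, 11:15-13:00, 15:00-16:00, 17:45-18:00.
The longest is 08:15-10:45 at 150 minutes.

150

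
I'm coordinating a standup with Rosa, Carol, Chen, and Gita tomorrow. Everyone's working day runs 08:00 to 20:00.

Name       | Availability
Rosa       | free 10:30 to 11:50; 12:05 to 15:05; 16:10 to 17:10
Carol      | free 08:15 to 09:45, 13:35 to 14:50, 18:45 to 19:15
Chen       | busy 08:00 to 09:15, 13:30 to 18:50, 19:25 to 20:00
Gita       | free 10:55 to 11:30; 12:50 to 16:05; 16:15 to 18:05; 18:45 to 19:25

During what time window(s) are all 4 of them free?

Rosa free: 10:30-11:50, 12:05-15:05, 16:10-17:10.
Carol free: 08:15-09:45, 13:35-14:50, 18:45-19:15.
Chen free: 09:15-13:30, 18:50-19:25 (invert busy blocks within the working day).
Gita free: 10:55-11:30, 12:50-16:05, 16:15-18:05, 18:45-19:25.
Rosa ∩ Carol: 13:35-14:50.
Rosa ∩ Carol ∩ Chen: ∅.
Rosa ∩ Carol ∩ Chen ∩ Gita: ∅.
There is no time when everyone is free.

none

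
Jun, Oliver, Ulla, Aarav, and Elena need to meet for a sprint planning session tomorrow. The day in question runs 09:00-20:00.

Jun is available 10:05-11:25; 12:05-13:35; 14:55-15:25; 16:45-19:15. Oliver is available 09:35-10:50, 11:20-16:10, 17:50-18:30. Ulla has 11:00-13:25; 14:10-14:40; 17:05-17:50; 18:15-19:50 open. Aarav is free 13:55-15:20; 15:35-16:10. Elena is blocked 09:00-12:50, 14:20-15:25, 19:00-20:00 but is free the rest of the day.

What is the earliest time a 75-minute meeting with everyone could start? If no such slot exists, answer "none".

Jun free: 10:05-11:25, 12:05-13:35, 14:55-15:25, 16:45-19:15.
Oliver free: 09:35-10:50, 11:20-16:10, 17:50-18:30.
Ulla free: 11:00-13:25, 14:10-14:40, 17:05-17:50, 18:15-19:50.
Aarav free: 13:55-15:20, 15:35-16:10.
Elena free: 12:50-14:20, 15:25-19:00 (invert busy blocks within the working day).
Jun ∩ Oliver: 10:05-10:50, 11:20-11:25, 12:05-13:35, 14:55-15:25, 17:50-18:30.
Jun ∩ Oliver ∩ Ulla: 11:20-11:25, 12:05-13:25, 18:15-18:30.
Jun ∩ Oliver ∩ Ulla ∩ Aarav: ∅.
Jun ∩ Oliver ∩ Ulla ∩ Aarav ∩ Elena: ∅.
There is no time when everyone is free.
No common window is at least 75 minutes long.

none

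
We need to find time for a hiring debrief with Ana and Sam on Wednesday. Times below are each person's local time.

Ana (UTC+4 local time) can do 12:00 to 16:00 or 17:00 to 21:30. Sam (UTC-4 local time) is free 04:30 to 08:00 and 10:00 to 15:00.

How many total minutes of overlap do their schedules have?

Ana in UTC: 08:00-12:00, 13:00-17:30 (subtract 4h to convert from UTC+4).
Sam in UTC: 08:30-12:00, 14:00-19:00 (add 4h to convert from UTC-4).
Ana ∩ Sam: 08:30-12:00, 14:00-17:30.
Those are the intersection windows.
Summing the common windows: 210 + 210 = 420 minutes.

420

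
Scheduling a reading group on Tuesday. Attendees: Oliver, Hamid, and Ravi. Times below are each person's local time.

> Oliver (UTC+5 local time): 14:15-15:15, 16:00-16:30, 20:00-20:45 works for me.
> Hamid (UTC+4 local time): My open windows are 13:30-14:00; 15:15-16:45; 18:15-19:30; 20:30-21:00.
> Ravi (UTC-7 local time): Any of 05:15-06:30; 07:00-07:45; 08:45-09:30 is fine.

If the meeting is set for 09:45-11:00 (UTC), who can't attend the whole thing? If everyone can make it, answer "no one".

Oliver in UTC: 09:15-10:15, 11:00-11:30, 15:00-15:45 (subtract 5h to convert from UTC+5).
Hamid in UTC: 09:30-10:00, 11:15-12:45, 14:15-15:30, 16:30-17:00 (subtract 4h to convert from UTC+4).
Ravi in UTC: 12:15-13:30, 14:00-14:45, 15:45-16:30 (add 7h to convert from UTC-7).
Oliver: not fully free for 09:45-11:00. Hamid: not fully free for 09:45-11:00. Ravi: not fully free for 09:45-11:00.

Hamid, Oliver, Ravi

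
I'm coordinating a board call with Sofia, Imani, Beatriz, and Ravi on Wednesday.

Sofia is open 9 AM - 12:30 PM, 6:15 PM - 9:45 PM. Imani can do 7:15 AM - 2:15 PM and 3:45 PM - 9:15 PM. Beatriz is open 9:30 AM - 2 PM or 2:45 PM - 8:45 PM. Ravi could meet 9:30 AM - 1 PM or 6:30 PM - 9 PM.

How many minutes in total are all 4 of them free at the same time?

Sofia ∩ Imani: 09:00-12:30, 18:15-21:15.
Sofia ∩ Imani ∩ Beatriz: 09:30-12:30, 18:15-20:45.
Sofia ∩ Imani ∩ Beatriz ∩ Ravi: 09:30-12:30, 18:30-20:45.
So the common availability across everyone is 09:30-12:30, 18:30-20:45.
Summing the common windows: 180 + 135 = 315 minutes.

315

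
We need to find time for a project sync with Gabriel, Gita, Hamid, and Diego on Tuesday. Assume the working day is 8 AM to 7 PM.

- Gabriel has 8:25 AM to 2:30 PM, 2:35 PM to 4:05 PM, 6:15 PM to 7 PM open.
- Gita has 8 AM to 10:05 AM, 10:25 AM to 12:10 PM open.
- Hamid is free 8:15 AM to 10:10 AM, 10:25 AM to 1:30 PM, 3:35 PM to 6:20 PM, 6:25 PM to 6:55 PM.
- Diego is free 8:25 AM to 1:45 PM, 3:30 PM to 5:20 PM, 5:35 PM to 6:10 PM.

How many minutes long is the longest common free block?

Gabriel ∩ Gita: 08:25-10:05, 10:25-12:10.
Gabriel ∩ Gita ∩ Hamid: 08:25-10:05, 10:25-12:10.
Gabriel ∩ Gita ∩ Hamid ∩ Diego: 08:25-10:05, 10:25-12:10.
The longest is 10:25-12:10 at 105 minutes.

105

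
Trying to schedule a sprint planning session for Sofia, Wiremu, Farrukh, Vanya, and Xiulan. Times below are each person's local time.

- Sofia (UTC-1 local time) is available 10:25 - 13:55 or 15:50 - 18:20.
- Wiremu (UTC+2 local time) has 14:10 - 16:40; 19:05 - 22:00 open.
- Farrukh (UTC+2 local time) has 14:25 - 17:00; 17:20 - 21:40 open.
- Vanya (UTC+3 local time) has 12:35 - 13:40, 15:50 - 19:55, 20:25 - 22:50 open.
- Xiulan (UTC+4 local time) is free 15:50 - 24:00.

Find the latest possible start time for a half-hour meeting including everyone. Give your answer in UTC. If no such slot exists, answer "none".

Sofia in UTC: 11:25-14:55, 16:50-19:20 (add 1h to convert from UTC-1).
Wiremu in UTC: 12:10-14:40, 17:05-20:00 (subtract 2h to convert from UTC+2).
Farrukh in UTC: 12:25-15:00, 15:20-19:40 (subtract 2h to convert from UTC+2).
Vanya in UTC: 09:35-10:40, 12:50-16:55, 17:25-19:50 (subtract 3h to convert from UTC+3).
Xiulan in UTC: 11:50-20:00 (subtract 4h to convert from UTC+4).
Sofia ∩ Wiremu: 12:10-14:40, 17:05-19:20.
Sofia ∩ Wiremu ∩ Farrukh: 12:25-14:40, 17:05-19:20.
Sofia ∩ Wiremu ∩ Farrukh ∩ Vanya: 12:50-14:40, 17:25-19:20.
Sofia ∩ Wiremu ∩ Farrukh ∩ Vanya ∩ Xiulan: 12:50-14:40, 17:25-19:20.
The last common window of at least 30 minutes is 17:25-19:20; a 30-minute meeting can start as late as 18:50 and still end by 19:20.

18:50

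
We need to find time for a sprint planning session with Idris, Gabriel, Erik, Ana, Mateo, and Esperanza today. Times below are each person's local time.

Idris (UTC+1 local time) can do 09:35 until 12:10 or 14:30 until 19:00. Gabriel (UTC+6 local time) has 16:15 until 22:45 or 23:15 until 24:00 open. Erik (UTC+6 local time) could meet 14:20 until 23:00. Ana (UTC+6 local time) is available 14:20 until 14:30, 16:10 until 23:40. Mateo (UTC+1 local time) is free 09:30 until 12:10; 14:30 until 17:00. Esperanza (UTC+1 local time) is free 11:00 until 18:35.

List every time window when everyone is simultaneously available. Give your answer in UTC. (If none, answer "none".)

10:15-11:10, 13:30-16:00

Idris in UTC: 08:35-11:10, 13:30-18:00 (subtract 1h to convert from UTC+1).
Gabriel in UTC: 10:15-16:45, 17:15-18:00 (subtract 6h to convert from UTC+6).
Erik in UTC: 08:20-17:00 (subtract 6h to convert from UTC+6).
Ana in UTC: 08:20-08:30, 10:10-17:40 (subtract 6h to convert from UTC+6).
Mateo in UTC: 08:30-11:10, 13:30-16:00 (subtract 1h to convert from UTC+1).
Esperanza in UTC: 10:00-17:35 (subtract 1h to convert from UTC+1).
Idris ∩ Gabriel: 10:15-11:10, 13:30-16:45, 17:15-18:00.
Idris ∩ Gabriel ∩ Erik: 10:15-11:10, 13:30-16:45.
Idris ∩ Gabriel ∩ Erik ∩ Ana: 10:15-11:10, 13:30-16:45.
Idris ∩ Gabriel ∩ Erik ∩ Ana ∩ Mateo: 10:15-11:10, 13:30-16:00.
Idris ∩ Gabriel ∩ Erik ∩ Ana ∩ Mateo ∩ Esperanza: 10:15-11:10, 13:30-16:00.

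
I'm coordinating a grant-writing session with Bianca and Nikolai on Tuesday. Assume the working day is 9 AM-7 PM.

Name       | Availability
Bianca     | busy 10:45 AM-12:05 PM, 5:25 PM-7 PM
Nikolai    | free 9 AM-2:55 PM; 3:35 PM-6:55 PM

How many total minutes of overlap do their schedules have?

385

Bianca free: 09:00-10:45, 12:05-17:25 (invert busy blocks within the working day).
Nikolai free: 09:00-14:55, 15:35-18:55.
Bianca ∩ Nikolai: 09:00-10:45, 12:05-14:55, 15:35-17:25.
Those are the intersection windows.
Summing the common windows: 105 + 170 + 110 = 385 minutes.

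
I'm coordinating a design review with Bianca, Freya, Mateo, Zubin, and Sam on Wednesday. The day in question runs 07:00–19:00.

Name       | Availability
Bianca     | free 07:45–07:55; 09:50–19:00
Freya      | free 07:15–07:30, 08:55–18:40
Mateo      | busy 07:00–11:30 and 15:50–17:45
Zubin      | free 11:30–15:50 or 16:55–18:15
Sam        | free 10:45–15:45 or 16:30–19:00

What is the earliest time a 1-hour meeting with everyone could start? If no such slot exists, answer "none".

Bianca free: 07:45-07:55, 09:50-19:00.
Freya free: 07:15-07:30, 08:55-18:40.
Mateo free: 11:30-15:50, 17:45-19:00 (invert busy blocks within the working day).
Zubin free: 11:30-15:50, 16:55-18:15.
Sam free: 10:45-15:45, 16:30-19:00.
Bianca ∩ Freya: 09:50-18:40.
Bianca ∩ Freya ∩ Mateo: 11:30-15:50, 17:45-18:40.
Bianca ∩ Freya ∩ Mateo ∩ Zubin: 11:30-15:50, 17:45-18:15.
Bianca ∩ Freya ∩ Mateo ∩ Zubin ∩ Sam: 11:30-15:45, 17:45-18:15.
The first common window of at least 60 minutes is 11:30-15:45, so the earliest start is 11:30.

11:30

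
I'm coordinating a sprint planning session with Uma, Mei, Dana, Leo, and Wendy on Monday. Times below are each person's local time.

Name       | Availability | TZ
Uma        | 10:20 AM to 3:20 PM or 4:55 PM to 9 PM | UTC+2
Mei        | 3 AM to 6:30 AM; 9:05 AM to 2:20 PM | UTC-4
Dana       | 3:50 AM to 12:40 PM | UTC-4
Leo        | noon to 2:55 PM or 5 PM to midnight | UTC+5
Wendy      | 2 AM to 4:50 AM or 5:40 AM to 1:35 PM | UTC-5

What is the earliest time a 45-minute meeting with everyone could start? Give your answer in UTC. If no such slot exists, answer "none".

Uma in UTC: 08:20-13:20, 14:55-19:00 (subtract 2h to convert from UTC+2).
Mei in UTC: 07:00-10:30, 13:05-18:20 (add 4h to convert from UTC-4).
Dana in UTC: 07:50-16:40 (add 4h to convert from UTC-4).
Leo in UTC: 07:00-09:55, 12:00-19:00 (subtract 5h to convert from UTC+5).
Wendy in UTC: 07:00-09:50, 10:40-18:35 (add 5h to convert from UTC-5).
Uma ∩ Mei: 08:20-10:30, 13:05-13:20, 14:55-18:20.
Uma ∩ Mei ∩ Dana: 08:20-10:30, 13:05-13:20, 14:55-16:40.
Uma ∩ Mei ∩ Dana ∩ Leo: 08:20-09:55, 13:05-13:20, 14:55-16:40.
Uma ∩ Mei ∩ Dana ∩ Leo ∩ Wendy: 08:20-09:50, 13:05-13:20, 14:55-16:40.
So the common availability across everyone is 08:20-09:50, 13:05-13:20, 14:55-16:40.
The first common window of at least 45 minutes is 08:20-09:50, so the earliest start is 08:20.

08:20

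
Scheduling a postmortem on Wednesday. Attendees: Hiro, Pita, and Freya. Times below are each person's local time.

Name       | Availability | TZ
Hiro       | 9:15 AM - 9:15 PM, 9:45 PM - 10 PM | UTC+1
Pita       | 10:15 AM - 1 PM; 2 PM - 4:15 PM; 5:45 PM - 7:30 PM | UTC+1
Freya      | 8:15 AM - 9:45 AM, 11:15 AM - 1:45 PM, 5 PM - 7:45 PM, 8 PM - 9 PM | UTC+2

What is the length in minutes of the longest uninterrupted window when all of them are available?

150

Hiro in UTC: 08:15-20:15, 20:45-21:00 (subtract 1h to convert from UTC+1).
Pita in UTC: 09:15-12:00, 13:00-15:15, 16:45-18:30 (subtract 1h to convert from UTC+1).
Freya in UTC: 06:15-07:45, 09:15-11:45, 15:00-17:45, 18:00-19:00 (subtract 2h to convert from UTC+2).
Hiro ∩ Pita: 09:15-12:00, 13:00-15:15, 16:45-18:30.
Hiro ∩ Pita ∩ Freya: 09:15-11:45, 15:00-15:15, 16:45-17:45, 18:00-18:30.
The longest is 09:15-11:45 at 150 minutes.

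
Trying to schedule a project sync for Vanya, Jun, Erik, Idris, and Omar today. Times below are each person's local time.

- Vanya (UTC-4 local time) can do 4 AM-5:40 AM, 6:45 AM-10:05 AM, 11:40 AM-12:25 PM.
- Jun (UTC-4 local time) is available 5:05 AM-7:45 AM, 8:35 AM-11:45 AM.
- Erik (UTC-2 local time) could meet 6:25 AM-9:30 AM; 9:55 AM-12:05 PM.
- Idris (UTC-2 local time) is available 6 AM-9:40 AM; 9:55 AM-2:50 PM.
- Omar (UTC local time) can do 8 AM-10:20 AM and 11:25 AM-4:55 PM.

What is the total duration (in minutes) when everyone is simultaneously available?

130

Vanya in UTC: 08:00-09:40, 10:45-14:05, 15:40-16:25 (add 4h to convert from UTC-4).
Jun in UTC: 09:05-11:45, 12:35-15:45 (add 4h to convert from UTC-4).
Erik in UTC: 08:25-11:30, 11:55-14:05 (add 2h to convert from UTC-2).
Idris in UTC: 08:00-11:40, 11:55-16:50 (add 2h to convert from UTC-2).
Omar in UTC: 08:00-10:20, 11:25-16:55.
Vanya ∩ Jun: 09:05-09:40, 10:45-11:45, 12:35-14:05, 15:40-15:45.
Vanya ∩ Jun ∩ Erik: 09:05-09:40, 10:45-11:30, 12:35-14:05.
Vanya ∩ Jun ∩ Erik ∩ Idris: 09:05-09:40, 10:45-11:30, 12:35-14:05.
Vanya ∩ Jun ∩ Erik ∩ Idris ∩ Omar: 09:05-09:40, 11:25-11:30, 12:35-14:05.
Summing the common windows: 35 + 5 + 90 = 130 minutes.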